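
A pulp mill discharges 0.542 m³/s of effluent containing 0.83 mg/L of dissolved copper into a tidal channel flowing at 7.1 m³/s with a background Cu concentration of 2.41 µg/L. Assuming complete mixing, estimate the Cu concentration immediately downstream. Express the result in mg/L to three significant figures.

0.0611 mg/L

2.41 µg/L = 0.00241 mg/L.
Conservation of mass across the mixing zone: C = (0.542·0.83 + 7.1·0.00241) / (0.542 + 7.1) = 0.467/7.642 = 0.06111 mg/L.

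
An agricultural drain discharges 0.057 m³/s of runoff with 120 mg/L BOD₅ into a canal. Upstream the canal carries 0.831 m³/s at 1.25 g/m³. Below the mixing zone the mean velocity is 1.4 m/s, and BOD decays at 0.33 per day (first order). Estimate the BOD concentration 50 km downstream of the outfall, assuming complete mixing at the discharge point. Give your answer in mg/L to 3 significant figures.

7.74 mg/L

After complete mixing, C₀ = (0.057·120 + 0.831·1.25) / 0.888 = 8.872 mg/L.
Travel time t = 5e+04 m / 1.4 m/s = 3.571e+04 s = 0.4134 d.
C = 8.872·exp(−0.33·0.4134) = 8.872·0.8725 = 7.741 mg/L.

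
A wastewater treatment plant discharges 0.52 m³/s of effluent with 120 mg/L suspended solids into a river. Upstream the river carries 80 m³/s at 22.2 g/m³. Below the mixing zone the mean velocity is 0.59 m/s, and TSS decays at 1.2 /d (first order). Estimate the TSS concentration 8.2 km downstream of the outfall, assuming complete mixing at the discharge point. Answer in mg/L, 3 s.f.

18.8 mg/L

After complete mixing, C₀ = (0.52·120 + 80·22.2) / 80.52 = 22.83 mg/L.
Travel time t = 8200 m / 0.59 m/s = 1.39e+04 s = 0.1609 d.
C = 22.83·exp(−1.2·0.1609) = 22.83·0.8245 = 18.82 mg/L.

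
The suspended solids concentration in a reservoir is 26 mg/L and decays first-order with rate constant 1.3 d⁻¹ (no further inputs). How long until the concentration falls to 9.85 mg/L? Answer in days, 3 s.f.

0.747 d

t = ln(C₀/C)/k = ln(26/9.85)/1.3 = 0.9706/1.3 = 0.7466 d.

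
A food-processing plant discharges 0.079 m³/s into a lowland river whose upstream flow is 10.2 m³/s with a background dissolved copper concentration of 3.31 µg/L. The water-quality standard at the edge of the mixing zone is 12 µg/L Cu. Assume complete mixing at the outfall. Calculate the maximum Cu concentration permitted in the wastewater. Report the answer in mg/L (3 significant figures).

3.31 µg/L = 0.00331 mg/L.
12 µg/L = 0.012 mg/L.
Mass balance: 0.012·10.28 = 0.079·Cₑ + 10.2·0.00331.
Cₑ = (0.1233 − 0.03376) / 0.079 = 1.134 mg/L.

1.13 mg/L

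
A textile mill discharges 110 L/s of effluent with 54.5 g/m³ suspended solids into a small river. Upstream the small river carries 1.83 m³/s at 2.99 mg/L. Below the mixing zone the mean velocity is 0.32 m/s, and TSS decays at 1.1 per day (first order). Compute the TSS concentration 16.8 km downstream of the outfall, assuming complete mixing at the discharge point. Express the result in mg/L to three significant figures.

110 L/s = 0.11 m³/s.
After complete mixing, C₀ = (0.11·54.5 + 1.83·2.99) / 1.94 = 5.911 mg/L.
Travel time t = 1.68e+04 m / 0.32 m/s = 5.25e+04 s = 0.6076 d.
C = 5.911·exp(−1.1·0.6076) = 5.911·0.5125 = 3.029 mg/L.

3.03 mg/L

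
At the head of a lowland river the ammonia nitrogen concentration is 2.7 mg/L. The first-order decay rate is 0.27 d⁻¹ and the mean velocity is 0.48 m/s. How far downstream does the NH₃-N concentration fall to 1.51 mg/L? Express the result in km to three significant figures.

From C = C₀·e^(−kt), t = ln(C₀/C)/k = ln(2.7/1.51)/0.27 = 0.5811/0.27 = 2.152 d.
Distance = v·t = 0.48 m/s × 1.86e+05 s = 8.926e+04 m = 89.26 km.

89.3 km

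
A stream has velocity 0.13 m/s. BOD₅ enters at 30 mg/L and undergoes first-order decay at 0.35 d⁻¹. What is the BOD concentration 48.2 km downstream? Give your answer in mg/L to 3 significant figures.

6.68 mg/L

Travel time t = 48.2 km / 0.13 m/s = 4.82e+04/0.13 = 3.708e+05 s = 4.291 d.
First-order decay: C = 30·exp(−0.35·4.291) = 30·0.2227 = 6.681 mg/L.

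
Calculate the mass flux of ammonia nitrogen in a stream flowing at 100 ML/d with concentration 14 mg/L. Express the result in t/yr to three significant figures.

511 t/yr

100 ML/d = 1.157 m³/s.
Mass flux = Q·C = 1.157 m³/s × 14 g/m³ = 16.2 g/s.
= 16.2 g/s × 31.56 = 511.3 t/yr.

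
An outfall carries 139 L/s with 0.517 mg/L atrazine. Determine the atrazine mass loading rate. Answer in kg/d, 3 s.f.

6.21 kg/d

139 L/s = 0.139 m³/s.
Mass flux = Q·C = 0.139 m³/s × 0.517 g/m³ = 0.07186 g/s.
= 0.07186 g/s × 86.4 = 6.209 kg/d.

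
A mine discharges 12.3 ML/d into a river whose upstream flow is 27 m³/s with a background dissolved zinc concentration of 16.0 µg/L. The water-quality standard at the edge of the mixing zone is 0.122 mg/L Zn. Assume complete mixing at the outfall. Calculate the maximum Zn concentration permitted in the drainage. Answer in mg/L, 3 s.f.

12.3 ML/d = 0.1424 m³/s.
16.0 µg/L = 0.016 mg/L.
Mass balance: 0.122·27.14 = 0.1424·Cₑ + 27·0.016.
Cₑ = (3.311 − 0.432) / 0.1424 = 20.23 mg/L.

20.2 mg/L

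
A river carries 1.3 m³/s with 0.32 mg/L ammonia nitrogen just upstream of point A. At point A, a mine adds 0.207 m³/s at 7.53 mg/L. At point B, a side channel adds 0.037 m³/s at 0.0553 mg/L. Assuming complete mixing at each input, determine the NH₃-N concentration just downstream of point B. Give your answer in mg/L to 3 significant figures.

1.28 mg/L

After input A: C = (1.3·0.32 + 0.207·7.53) / 1.507 = 1.31 mg/L.
After input B: C = (1.507·1.31 + 0.037·0.0553) / 1.544 = 1.28 mg/L.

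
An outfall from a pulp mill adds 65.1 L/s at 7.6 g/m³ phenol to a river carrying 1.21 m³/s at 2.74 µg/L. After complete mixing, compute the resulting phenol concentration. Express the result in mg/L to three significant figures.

0.391 mg/L

65.1 L/s = 0.0651 m³/s.
2.74 µg/L = 0.00274 mg/L.
By mass balance at complete mixing, C = (0.0651·7.6 + 1.21·0.00274) / (0.0651 + 1.21) = 0.4981/1.275 = 0.3906 mg/L.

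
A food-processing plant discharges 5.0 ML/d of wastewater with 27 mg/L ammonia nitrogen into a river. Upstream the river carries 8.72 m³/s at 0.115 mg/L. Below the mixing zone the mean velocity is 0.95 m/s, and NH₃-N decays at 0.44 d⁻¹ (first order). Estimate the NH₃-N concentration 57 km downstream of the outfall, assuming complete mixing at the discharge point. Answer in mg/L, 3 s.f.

5.0 ML/d = 0.05787 m³/s.
After complete mixing, C₀ = (0.05787·27 + 8.72·0.115) / 8.778 = 0.2922 mg/L.
Travel time t = 5.7e+04 m / 0.95 m/s = 6e+04 s = 0.6944 d.
C = 0.2922·exp(−0.44·0.6944) = 0.2922·0.7367 = 0.2153 mg/L.

0.215 mg/L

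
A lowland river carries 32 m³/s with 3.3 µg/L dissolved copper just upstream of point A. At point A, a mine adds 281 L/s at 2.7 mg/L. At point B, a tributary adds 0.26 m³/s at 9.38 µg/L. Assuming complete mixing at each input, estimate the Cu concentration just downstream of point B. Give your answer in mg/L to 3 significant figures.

3.3 µg/L = 0.0033 mg/L.
281 L/s = 0.281 m³/s.
After input A: C = (32·0.0033 + 0.281·2.7) / 32.28 = 0.02677 mg/L.
9.38 µg/L = 0.00938 mg/L.
After input B: C = (32.28·0.02677 + 0.26·0.00938) / 32.54 = 0.02664 mg/L.

0.0266 mg/L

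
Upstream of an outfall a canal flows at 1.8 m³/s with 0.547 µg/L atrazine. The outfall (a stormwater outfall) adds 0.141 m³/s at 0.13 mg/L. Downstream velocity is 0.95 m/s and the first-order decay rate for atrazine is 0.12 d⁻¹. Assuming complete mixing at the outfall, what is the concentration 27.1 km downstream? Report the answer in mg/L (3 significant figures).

0.547 µg/L = 0.000547 mg/L.
After complete mixing, C₀ = (0.141·0.13 + 1.8·0.000547) / 1.941 = 0.009951 mg/L.
Travel time t = 2.71e+04 m / 0.95 m/s = 2.853e+04 s = 0.3302 d.
C = 0.009951·exp(−0.12·0.3302) = 0.009951·0.9612 = 0.009564 mg/L.

0.00956 mg/L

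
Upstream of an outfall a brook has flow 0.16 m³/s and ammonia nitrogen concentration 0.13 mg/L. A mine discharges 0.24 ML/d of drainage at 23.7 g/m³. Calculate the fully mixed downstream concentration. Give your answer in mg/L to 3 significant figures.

0.532 mg/L

0.24 ML/d = 0.002778 m³/s.
Flow-weighted mixing gives C = (0.002778·23.7 + 0.16·0.13) / (0.002778 + 0.16) = 0.08663/0.1628 = 0.5322 mg/L.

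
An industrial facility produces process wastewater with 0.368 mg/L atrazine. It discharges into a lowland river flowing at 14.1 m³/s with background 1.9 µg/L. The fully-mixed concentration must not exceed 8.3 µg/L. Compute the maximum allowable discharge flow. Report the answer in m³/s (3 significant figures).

0.251 m³/s

1.9 µg/L = 0.0019 mg/L.
8.3 µg/L = 0.0083 mg/L.
Mass balance at complete mixing: C_std·(Q_w + Q_r) = Q_w·C_e + Q_r·C_b.
Rearranging, Q_w = Q_r·(C_std − C_b)/(C_e − C_std) = 14.1·(0.0083 − 0.0019) / (0.368 − 0.0083) = 0.2509 m³/s.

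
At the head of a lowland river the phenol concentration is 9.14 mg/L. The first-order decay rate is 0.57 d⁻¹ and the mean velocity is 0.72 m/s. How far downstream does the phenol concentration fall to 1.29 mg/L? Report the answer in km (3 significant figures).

214 km

From C = C₀·e^(−kt), t = ln(C₀/C)/k = ln(9.14/1.29)/0.57 = 1.958/0.57 = 3.435 d.
Distance = v·t = 0.72 m/s × 2.968e+05 s = 2.137e+05 m = 213.7 km.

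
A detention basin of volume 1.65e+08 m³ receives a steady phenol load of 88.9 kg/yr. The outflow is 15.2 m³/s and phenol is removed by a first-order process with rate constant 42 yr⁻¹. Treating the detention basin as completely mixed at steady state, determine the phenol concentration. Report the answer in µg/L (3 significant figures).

Outflow Q = 15.2 m³/s × 3.156e+07 s/yr = 4.797e+08 m³/yr.
Steady-state CSTR mass balance: W = Q·C + k·V·C, so C = W/(Q + kV).
Q + kV = 4.797e+08 + 42·1.65e+08 = 7.41e+09 m³/yr.
C = 88.9/7.41e+09 = 1.2e-08 kg/m³ = 1.2e-05 mg/L = 0.012 µg/L.

0.0120 µg/L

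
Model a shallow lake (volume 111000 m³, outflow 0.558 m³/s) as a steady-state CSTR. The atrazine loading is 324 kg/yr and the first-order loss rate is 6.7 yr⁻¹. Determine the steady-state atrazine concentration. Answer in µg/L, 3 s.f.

17.7 µg/L

Outflow Q = 0.558 m³/s × 3.156e+07 s/yr = 1.761e+07 m³/yr.
Steady-state CSTR mass balance: W = Q·C + k·V·C, so C = W/(Q + kV).
Q + kV = 1.761e+07 + 6.7·111000 = 1.835e+07 m³/yr.
C = 324/1.835e+07 = 1.765e-05 kg/m³ = 0.01765 mg/L = 17.65 µg/L.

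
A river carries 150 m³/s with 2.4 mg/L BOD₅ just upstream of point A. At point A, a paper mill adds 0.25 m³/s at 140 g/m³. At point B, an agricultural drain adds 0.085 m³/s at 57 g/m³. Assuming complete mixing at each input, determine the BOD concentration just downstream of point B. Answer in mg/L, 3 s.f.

After input A: C = (150·2.4 + 0.25·140) / 150.2 = 2.629 mg/L.
After input B: C = (150.2·2.629 + 0.085·57) / 150.3 = 2.66 mg/L.

2.66 mg/L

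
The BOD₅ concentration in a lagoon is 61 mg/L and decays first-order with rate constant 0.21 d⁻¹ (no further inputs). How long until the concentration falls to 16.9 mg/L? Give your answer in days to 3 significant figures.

t = ln(C₀/C)/k = ln(61/16.9)/0.21 = 1.284/0.21 = 6.112 d.

6.11 d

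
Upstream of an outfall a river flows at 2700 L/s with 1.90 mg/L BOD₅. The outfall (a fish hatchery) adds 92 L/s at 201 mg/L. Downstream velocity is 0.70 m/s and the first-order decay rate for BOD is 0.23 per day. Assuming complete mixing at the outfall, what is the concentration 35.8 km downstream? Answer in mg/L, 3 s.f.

7.38 mg/L

92 L/s = 0.092 m³/s.
2700 L/s = 2.7 m³/s.
After complete mixing, C₀ = (0.092·201 + 2.7·1.9) / 2.792 = 8.461 mg/L.
Travel time t = 3.58e+04 m / 0.70 m/s = 5.114e+04 s = 0.5919 d.
C = 8.461·exp(−0.23·0.5919) = 8.461·0.8727 = 7.384 mg/L.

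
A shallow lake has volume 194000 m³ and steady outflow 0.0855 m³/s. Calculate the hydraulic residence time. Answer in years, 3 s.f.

Q = 0.0855 m³/s × 3.156e+07 s/yr = 2.698e+06 m³/yr.
Hydraulic residence time τ = V/Q = 194000/2.698e+06 = 0.0719 yr.

0.0719 yr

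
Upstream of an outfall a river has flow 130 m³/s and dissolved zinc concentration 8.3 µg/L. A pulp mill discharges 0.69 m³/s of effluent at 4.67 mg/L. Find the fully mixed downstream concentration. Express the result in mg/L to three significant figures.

0.0329 mg/L

8.3 µg/L = 0.0083 mg/L.
By mass balance at complete mixing, C = (0.69·4.67 + 130·0.0083) / (0.69 + 130) = 4.301/130.7 = 0.03291 mg/L.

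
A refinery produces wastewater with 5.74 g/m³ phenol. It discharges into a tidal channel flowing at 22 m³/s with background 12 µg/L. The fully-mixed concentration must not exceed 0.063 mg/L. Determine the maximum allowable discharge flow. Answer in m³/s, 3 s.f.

12 µg/L = 0.012 mg/L.
Mass balance at complete mixing: C_std·(Q_w + Q_r) = Q_w·C_e + Q_r·C_b.
Rearranging, Q_w = Q_r·(C_std − C_b)/(C_e − C_std) = 22·(0.063 − 0.012) / (5.74 − 0.063) = 0.1976 m³/s.

0.198 m³/s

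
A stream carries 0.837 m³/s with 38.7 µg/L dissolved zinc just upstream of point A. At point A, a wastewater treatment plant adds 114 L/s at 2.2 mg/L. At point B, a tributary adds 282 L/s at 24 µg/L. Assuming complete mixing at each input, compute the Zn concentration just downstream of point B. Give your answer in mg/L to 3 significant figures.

0.235 mg/L

38.7 µg/L = 0.0387 mg/L.
114 L/s = 0.114 m³/s.
After input A: C = (0.837·0.0387 + 0.114·2.2) / 0.951 = 0.2978 mg/L.
282 L/s = 0.282 m³/s.
24 µg/L = 0.024 mg/L.
After input B: C = (0.951·0.2978 + 0.282·0.024) / 1.233 = 0.2352 mg/L.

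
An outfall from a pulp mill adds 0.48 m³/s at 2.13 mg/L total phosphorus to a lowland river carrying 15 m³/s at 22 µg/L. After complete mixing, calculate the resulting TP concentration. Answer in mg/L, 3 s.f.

22 µg/L = 0.022 mg/L.
By mass balance at complete mixing, C = (0.48·2.13 + 15·0.022) / (0.48 + 15) = 1.352/15.48 = 0.08736 mg/L.

0.0874 mg/L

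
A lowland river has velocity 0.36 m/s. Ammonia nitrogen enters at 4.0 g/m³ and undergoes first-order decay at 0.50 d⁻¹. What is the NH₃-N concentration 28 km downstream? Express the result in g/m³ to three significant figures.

2.55 g/m³

Travel time t = 28 km / 0.36 m/s = 2.8e+04/0.36 = 7.778e+04 s = 0.9002 d.
First-order decay: C = 4.0·exp(−0.50·0.9002) = 4.0·0.6376 = 2.55 g/m³.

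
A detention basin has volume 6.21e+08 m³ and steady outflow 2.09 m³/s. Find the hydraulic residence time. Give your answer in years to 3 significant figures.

9.42 yr

Q = 2.09 m³/s × 3.156e+07 s/yr = 6.596e+07 m³/yr.
Hydraulic residence time τ = V/Q = 6.21e+08/6.596e+07 = 9.415 yr.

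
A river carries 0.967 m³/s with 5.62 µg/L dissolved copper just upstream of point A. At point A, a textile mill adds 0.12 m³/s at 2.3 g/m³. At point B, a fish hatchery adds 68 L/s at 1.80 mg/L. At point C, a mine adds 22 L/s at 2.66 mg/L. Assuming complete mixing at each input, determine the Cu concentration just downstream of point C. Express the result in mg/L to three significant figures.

0.393 mg/L

5.62 µg/L = 0.00562 mg/L.
After input A: C = (0.967·0.00562 + 0.12·2.3) / 1.087 = 0.2589 mg/L.
68 L/s = 0.068 m³/s.
After input B: C = (1.087·0.2589 + 0.068·1.8) / 1.155 = 0.3496 mg/L.
22 L/s = 0.022 m³/s.
After input C: C = (1.155·0.3496 + 0.022·2.66) / 1.177 = 0.3928 mg/L.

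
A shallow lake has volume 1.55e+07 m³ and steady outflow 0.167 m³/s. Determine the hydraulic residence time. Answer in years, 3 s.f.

2.94 yr

Q = 0.167 m³/s × 3.156e+07 s/yr = 5.27e+06 m³/yr.
Hydraulic residence time τ = V/Q = 1.55e+07/5.27e+06 = 2.941 yr.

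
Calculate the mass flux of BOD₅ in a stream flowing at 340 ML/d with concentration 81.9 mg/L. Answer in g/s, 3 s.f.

322 g/s

340 ML/d = 3.935 m³/s.
Mass flux = Q·C = 3.935 m³/s × 81.9 g/m³ = 322.3 g/s.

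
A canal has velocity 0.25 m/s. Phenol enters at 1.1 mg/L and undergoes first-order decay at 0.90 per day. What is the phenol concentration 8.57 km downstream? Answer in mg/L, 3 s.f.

0.770 mg/L

Travel time t = 8.57 km / 0.25 m/s = 8570/0.25 = 3.428e+04 s = 0.3968 d.
First-order decay: C = 1.1·exp(−0.90·0.3968) = 1.1·0.6997 = 0.7697 mg/L.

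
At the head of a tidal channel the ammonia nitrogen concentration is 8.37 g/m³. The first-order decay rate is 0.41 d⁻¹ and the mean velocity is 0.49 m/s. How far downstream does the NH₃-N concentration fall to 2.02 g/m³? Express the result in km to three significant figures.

From C = C₀·e^(−kt), t = ln(C₀/C)/k = ln(8.37/2.02)/0.41 = 1.422/0.41 = 3.467 d.
Distance = v·t = 0.49 m/s × 2.996e+05 s = 1.468e+05 m = 146.8 km.

147 km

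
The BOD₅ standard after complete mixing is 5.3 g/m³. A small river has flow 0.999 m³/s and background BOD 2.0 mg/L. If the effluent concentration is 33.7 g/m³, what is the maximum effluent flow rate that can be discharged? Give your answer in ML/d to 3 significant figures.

Mass balance at complete mixing: C_std·(Q_w + Q_r) = Q_w·C_e + Q_r·C_b.
Rearranging, Q_w = Q_r·(C_std − C_b)/(C_e − C_std) = 0.999·(5.3 − 2) / (33.7 − 5.3) = 0.1161 m³/s.
= 10.03 ML/d.

10.0 ML/d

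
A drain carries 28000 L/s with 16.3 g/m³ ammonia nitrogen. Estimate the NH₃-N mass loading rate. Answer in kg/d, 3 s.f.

28000 L/s = 28 m³/s.
Mass flux = Q·C = 28 m³/s × 16.3 g/m³ = 456.4 g/s.
= 456.4 g/s × 86.4 = 3.943e+04 kg/d.

39400 kg/d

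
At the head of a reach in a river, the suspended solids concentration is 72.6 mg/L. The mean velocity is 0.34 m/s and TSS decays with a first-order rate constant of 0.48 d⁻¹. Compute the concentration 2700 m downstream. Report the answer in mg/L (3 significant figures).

Travel time t = 2700 m / 0.34 m/s = 2700/0.34 = 7941 s = 0.09191 d.
First-order decay: C = 72.6·exp(−0.48·0.09191) = 72.6·0.9568 = 69.47 mg/L.

69.5 mg/L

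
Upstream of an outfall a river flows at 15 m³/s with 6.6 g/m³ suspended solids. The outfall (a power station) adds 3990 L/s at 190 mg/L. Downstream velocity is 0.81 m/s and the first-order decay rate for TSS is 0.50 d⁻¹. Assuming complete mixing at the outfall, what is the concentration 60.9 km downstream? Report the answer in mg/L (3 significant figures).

29.2 mg/L

3990 L/s = 3.99 m³/s.
After complete mixing, C₀ = (3.99·190 + 15·6.6) / 18.99 = 45.13 mg/L.
Travel time t = 6.09e+04 m / 0.81 m/s = 7.519e+04 s = 0.8702 d.
C = 45.13·exp(−0.50·0.8702) = 45.13·0.6472 = 29.21 mg/L.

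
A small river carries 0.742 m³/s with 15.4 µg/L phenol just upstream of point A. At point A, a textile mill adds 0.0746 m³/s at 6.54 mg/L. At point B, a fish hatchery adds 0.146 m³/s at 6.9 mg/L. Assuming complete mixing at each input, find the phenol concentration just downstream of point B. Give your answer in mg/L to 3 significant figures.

15.4 µg/L = 0.0154 mg/L.
After input A: C = (0.742·0.0154 + 0.0746·6.54) / 0.8166 = 0.6115 mg/L.
After input B: C = (0.8166·0.6115 + 0.146·6.9) / 0.9626 = 1.565 mg/L.

1.57 mg/L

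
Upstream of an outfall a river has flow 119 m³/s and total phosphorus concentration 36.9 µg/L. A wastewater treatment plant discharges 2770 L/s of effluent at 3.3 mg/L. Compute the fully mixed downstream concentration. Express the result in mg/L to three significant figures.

0.111 mg/L

2770 L/s = 2.77 m³/s.
36.9 µg/L = 0.0369 mg/L.
Conservation of mass across the mixing zone: C = (2.77·3.3 + 119·0.0369) / (2.77 + 119) = 13.53/121.8 = 0.1111 mg/L.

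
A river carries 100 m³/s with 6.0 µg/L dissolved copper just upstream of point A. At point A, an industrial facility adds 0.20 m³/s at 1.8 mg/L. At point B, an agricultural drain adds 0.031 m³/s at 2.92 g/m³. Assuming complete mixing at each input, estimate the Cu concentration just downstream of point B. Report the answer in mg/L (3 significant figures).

0.0105 mg/L

6.0 µg/L = 0.006 mg/L.
After input A: C = (100·0.006 + 0.2·1.8) / 100.2 = 0.009581 mg/L.
After input B: C = (100.2·0.009581 + 0.031·2.92) / 100.2 = 0.01048 mg/L.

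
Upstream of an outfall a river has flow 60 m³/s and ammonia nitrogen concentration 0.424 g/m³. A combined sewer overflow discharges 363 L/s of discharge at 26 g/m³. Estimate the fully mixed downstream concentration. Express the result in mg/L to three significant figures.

0.578 mg/L

363 L/s = 0.363 m³/s.
Flow-weighted mixing gives C = (0.363·26 + 60·0.424) / (0.363 + 60) = 34.88/60.36 = 0.5778 mg/L.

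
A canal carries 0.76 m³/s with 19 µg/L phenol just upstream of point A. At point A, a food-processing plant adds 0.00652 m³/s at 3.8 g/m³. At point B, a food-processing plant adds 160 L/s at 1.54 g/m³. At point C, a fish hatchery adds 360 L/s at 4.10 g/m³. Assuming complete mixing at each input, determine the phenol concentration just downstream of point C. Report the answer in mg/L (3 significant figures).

1.37 mg/L

19 µg/L = 0.019 mg/L.
After input A: C = (0.76·0.019 + 0.00652·3.8) / 0.7665 = 0.05116 mg/L.
160 L/s = 0.16 m³/s.
After input B: C = (0.7665·0.05116 + 0.16·1.54) / 0.9265 = 0.3083 mg/L.
360 L/s = 0.36 m³/s.
After input C: C = (0.9265·0.3083 + 0.36·4.1) / 1.287 = 1.369 mg/L.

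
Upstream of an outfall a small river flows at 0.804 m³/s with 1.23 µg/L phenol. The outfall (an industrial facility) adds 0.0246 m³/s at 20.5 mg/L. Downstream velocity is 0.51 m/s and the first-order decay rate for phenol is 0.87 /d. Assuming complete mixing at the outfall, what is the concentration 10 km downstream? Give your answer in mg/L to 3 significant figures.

1.23 µg/L = 0.00123 mg/L.
After complete mixing, C₀ = (0.0246·20.5 + 0.804·0.00123) / 0.8286 = 0.6098 mg/L.
Travel time t = 1e+04 m / 0.51 m/s = 1.961e+04 s = 0.2269 d.
C = 0.6098·exp(−0.87·0.2269) = 0.6098·0.8208 = 0.5006 mg/L.

0.501 mg/L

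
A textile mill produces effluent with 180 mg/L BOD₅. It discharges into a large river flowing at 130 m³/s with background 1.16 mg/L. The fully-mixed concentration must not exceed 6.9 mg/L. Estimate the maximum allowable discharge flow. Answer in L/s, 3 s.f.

4310 L/s

Mass balance at complete mixing: C_std·(Q_w + Q_r) = Q_w·C_e + Q_r·C_b.
Rearranging, Q_w = Q_r·(C_std − C_b)/(C_e − C_std) = 130·(6.9 − 1.16) / (180 − 6.9) = 4.311 m³/s.
= 4311 L/s.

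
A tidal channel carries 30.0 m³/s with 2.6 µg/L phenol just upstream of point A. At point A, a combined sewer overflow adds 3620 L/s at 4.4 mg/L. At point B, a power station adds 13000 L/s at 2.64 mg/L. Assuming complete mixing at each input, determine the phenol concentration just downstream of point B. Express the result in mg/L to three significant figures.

1.08 mg/L

2.6 µg/L = 0.0026 mg/L.
3620 L/s = 3.62 m³/s.
After input A: C = (30·0.0026 + 3.62·4.4) / 33.62 = 0.4761 mg/L.
13000 L/s = 13 m³/s.
After input B: C = (33.62·0.4761 + 13·2.64) / 46.62 = 1.079 mg/L.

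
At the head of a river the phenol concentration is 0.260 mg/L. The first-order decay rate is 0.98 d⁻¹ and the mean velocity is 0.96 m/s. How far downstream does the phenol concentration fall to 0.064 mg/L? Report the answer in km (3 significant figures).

From C = C₀·e^(−kt), t = ln(C₀/C)/k = ln(0.260/0.064)/0.98 = 1.402/0.98 = 1.43 d.
Distance = v·t = 0.96 m/s × 1.236e+05 s = 1.186e+05 m = 118.6 km.

119 km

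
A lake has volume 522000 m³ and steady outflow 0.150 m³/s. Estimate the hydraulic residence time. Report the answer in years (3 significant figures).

0.110 yr

Q = 0.150 m³/s × 3.156e+07 s/yr = 4.734e+06 m³/yr.
Hydraulic residence time τ = V/Q = 522000/4.734e+06 = 0.1103 yr.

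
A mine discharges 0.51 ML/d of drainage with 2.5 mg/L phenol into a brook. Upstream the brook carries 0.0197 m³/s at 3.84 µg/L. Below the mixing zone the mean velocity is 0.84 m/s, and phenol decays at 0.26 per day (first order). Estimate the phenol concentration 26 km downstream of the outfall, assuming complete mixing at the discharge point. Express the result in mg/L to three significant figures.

0.51 ML/d = 0.005903 m³/s.
3.84 µg/L = 0.00384 mg/L.
After complete mixing, C₀ = (0.005903·2.5 + 0.0197·0.00384) / 0.0256 = 0.5793 mg/L.
Travel time t = 2.6e+04 m / 0.84 m/s = 3.095e+04 s = 0.3582 d.
C = 0.5793·exp(−0.26·0.3582) = 0.5793·0.9111 = 0.5278 mg/L.

0.528 mg/L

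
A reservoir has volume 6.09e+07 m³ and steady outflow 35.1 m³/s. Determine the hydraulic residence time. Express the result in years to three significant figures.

0.0550 yr

Q = 35.1 m³/s × 3.156e+07 s/yr = 1.108e+09 m³/yr.
Hydraulic residence time τ = V/Q = 6.09e+07/1.108e+09 = 0.05498 yr.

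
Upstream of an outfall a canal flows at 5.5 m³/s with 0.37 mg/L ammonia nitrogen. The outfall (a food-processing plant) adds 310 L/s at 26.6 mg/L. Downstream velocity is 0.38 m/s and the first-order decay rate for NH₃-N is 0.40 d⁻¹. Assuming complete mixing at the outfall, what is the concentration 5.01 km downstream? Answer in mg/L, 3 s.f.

1.66 mg/L

310 L/s = 0.31 m³/s.
After complete mixing, C₀ = (0.31·26.6 + 5.5·0.37) / 5.81 = 1.77 mg/L.
Travel time t = 5010 m / 0.38 m/s = 1.318e+04 s = 0.1526 d.
C = 1.77·exp(−0.40·0.1526) = 1.77·0.9408 = 1.665 mg/L.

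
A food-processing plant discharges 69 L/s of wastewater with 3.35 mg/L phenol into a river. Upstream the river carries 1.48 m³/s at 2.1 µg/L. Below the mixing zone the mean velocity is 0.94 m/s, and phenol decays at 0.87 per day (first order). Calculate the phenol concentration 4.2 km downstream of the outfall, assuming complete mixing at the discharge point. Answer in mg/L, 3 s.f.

69 L/s = 0.069 m³/s.
2.1 µg/L = 0.0021 mg/L.
After complete mixing, C₀ = (0.069·3.35 + 1.48·0.0021) / 1.549 = 0.1512 mg/L.
Travel time t = 4200 m / 0.94 m/s = 4468 s = 0.05171 d.
C = 0.1512·exp(−0.87·0.05171) = 0.1512·0.956 = 0.1446 mg/L.

0.145 mg/L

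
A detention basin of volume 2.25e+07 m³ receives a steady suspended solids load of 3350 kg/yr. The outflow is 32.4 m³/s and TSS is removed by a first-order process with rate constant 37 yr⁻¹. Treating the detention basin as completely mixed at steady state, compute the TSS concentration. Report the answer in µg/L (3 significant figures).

1.81 µg/L

Outflow Q = 32.4 m³/s × 3.156e+07 s/yr = 1.022e+09 m³/yr.
Steady-state CSTR mass balance: W = Q·C + k·V·C, so C = W/(Q + kV).
Q + kV = 1.022e+09 + 37·2.25e+07 = 1.855e+09 m³/yr.
C = 3350/1.855e+09 = 1.806e-06 kg/m³ = 0.001806 mg/L = 1.806 µg/L.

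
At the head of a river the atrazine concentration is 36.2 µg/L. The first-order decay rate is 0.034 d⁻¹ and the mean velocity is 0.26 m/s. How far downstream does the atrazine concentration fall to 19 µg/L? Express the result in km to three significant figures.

From C = C₀·e^(−kt), t = ln(C₀/C)/k = ln(36.2/19)/0.034 = 0.6446/0.034 = 18.96 d.
Distance = v·t = 0.26 m/s × 1.638e+06 s = 4.259e+05 m = 425.9 km.

426 km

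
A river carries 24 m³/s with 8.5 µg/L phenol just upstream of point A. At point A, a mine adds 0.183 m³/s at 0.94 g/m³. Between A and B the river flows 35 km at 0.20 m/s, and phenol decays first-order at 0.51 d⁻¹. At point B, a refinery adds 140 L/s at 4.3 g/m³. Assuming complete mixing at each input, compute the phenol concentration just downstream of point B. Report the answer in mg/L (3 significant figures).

8.5 µg/L = 0.0085 mg/L.
After input A: C = (24·0.0085 + 0.183·0.94) / 24.18 = 0.01555 mg/L.
Over the 35 km reach to input B (t = 1.75e+05 s = 2.025 d), decay gives C = 0.01555·exp(−0.51·2.025) = 0.005535 mg/L.
140 L/s = 0.14 m³/s.
After input B: C = (24.18·0.005535 + 0.14·4.3) / 24.32 = 0.03025 mg/L.

0.0303 mg/L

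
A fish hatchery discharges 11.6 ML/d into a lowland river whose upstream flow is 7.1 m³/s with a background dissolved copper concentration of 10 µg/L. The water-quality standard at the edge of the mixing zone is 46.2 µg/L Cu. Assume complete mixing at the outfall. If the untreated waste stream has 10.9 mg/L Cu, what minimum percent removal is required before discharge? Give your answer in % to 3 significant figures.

82.0 %

11.6 ML/d = 0.1343 m³/s.
10 µg/L = 0.01 mg/L.
46.2 µg/L = 0.0462 mg/L.
Mass balance: 0.0462·7.234 = 0.1343·Cₑ + 7.1·0.01.
Cₑ = (0.3342 − 0.071) / 0.1343 = 1.961 mg/L.
Required removal = 1 − 1.961/10.9 = 82.01 %.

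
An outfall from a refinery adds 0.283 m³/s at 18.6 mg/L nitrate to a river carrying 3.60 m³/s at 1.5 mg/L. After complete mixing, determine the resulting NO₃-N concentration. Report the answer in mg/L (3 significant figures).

2.75 mg/L

By mass balance at complete mixing, C = (0.283·18.6 + 3.6·1.5) / (0.283 + 3.6) = 10.66/3.883 = 2.746 mg/L.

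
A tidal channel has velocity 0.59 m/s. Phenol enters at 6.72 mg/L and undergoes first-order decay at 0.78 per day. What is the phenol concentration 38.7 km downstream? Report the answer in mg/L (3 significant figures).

Travel time t = 38.7 km / 0.59 m/s = 3.87e+04/0.59 = 6.559e+04 s = 0.7592 d.
First-order decay: C = 6.72·exp(−0.78·0.7592) = 6.72·0.5531 = 3.717 mg/L.

3.72 mg/L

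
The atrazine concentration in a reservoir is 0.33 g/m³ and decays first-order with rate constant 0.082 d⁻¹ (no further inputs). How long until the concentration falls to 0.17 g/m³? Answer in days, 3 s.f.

8.09 d

t = ln(C₀/C)/k = ln(0.33/0.17)/0.082 = 0.6633/0.082 = 8.089 d.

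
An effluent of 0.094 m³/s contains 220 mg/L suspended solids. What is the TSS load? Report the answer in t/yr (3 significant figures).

653 t/yr

Mass flux = Q·C = 0.094 m³/s × 220 g/m³ = 20.68 g/s.
= 20.68 g/s × 31.56 = 652.6 t/yr.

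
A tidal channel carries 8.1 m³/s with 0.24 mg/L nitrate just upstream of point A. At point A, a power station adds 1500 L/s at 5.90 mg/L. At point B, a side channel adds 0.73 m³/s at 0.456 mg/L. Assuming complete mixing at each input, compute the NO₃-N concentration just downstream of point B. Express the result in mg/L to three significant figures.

1.08 mg/L

1500 L/s = 1.5 m³/s.
After input A: C = (8.1·0.24 + 1.5·5.9) / 9.6 = 1.124 mg/L.
After input B: C = (9.6·1.124 + 0.73·0.456) / 10.33 = 1.077 mg/L.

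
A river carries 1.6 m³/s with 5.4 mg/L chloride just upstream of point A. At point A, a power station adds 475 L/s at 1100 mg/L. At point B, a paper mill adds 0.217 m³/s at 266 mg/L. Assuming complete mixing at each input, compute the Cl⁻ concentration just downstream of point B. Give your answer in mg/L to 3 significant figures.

257 mg/L

475 L/s = 0.475 m³/s.
After input A: C = (1.6·5.4 + 0.475·1100) / 2.075 = 256 mg/L.
After input B: C = (2.075·256 + 0.217·266) / 2.292 = 256.9 mg/L.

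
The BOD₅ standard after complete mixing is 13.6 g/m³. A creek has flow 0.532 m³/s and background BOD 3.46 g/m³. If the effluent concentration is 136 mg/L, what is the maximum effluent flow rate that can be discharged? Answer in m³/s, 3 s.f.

Mass balance at complete mixing: C_std·(Q_w + Q_r) = Q_w·C_e + Q_r·C_b.
Rearranging, Q_w = Q_r·(C_std − C_b)/(C_e − C_std) = 0.532·(13.6 − 3.46) / (136 − 13.6) = 0.04407 m³/s.

0.0441 m³/s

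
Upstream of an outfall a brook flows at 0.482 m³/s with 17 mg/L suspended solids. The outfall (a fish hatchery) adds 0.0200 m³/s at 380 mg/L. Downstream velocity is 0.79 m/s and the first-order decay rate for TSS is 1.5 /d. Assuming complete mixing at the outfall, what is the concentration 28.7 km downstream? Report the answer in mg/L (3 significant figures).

16.7 mg/L

After complete mixing, C₀ = (0.02·380 + 0.482·17) / 0.502 = 31.46 mg/L.
Travel time t = 2.87e+04 m / 0.79 m/s = 3.633e+04 s = 0.4205 d.
C = 31.46·exp(−1.5·0.4205) = 31.46·0.5322 = 16.74 mg/L.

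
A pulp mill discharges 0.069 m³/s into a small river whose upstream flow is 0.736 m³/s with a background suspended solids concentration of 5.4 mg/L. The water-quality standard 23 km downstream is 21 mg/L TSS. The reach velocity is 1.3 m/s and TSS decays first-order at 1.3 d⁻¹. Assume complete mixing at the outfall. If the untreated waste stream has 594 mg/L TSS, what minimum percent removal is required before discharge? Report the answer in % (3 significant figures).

55.9 %

Travel time to the compliance point: t = 2.3e+04/1.3 = 1.769e+04 s = 0.2048 d; decay factor exp(−1.3·0.2048) = 0.7663.
So the concentration just after mixing may be at most 21/0.7663 = 27.41 mg/L.
Mass balance: 27.41·0.805 = 0.069·Cₑ + 0.736·5.4.
Cₑ = (22.06 − 3.974) / 0.069 = 262.1 mg/L.
Required removal = 1 − 262.1/594 = 55.87 %.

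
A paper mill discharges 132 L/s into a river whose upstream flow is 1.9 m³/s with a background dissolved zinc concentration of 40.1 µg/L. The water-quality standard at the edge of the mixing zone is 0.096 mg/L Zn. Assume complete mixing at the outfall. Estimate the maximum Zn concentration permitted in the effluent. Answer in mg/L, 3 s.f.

0.901 mg/L

132 L/s = 0.132 m³/s.
40.1 µg/L = 0.0401 mg/L.
Mass balance: 0.096·2.032 = 0.132·Cₑ + 1.9·0.0401.
Cₑ = (0.1951 − 0.07619) / 0.132 = 0.9006 mg/L.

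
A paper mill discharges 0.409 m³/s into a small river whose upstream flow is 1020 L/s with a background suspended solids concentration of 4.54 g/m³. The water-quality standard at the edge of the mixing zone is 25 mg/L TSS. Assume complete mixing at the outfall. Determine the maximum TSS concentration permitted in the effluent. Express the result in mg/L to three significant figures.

1020 L/s = 1.02 m³/s.
Mass balance: 25·1.429 = 0.409·Cₑ + 1.02·4.54.
Cₑ = (35.73 − 4.631) / 0.409 = 76.02 mg/L.

76.0 mg/L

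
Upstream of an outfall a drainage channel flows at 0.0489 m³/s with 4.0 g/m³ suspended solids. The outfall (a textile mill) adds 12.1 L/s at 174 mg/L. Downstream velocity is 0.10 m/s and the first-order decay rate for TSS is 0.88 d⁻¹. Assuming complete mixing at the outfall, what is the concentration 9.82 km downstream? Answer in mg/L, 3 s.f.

12.1 L/s = 0.0121 m³/s.
After complete mixing, C₀ = (0.0121·174 + 0.0489·4) / 0.061 = 37.72 mg/L.
Travel time t = 9820 m / 0.10 m/s = 9.82e+04 s = 1.137 d.
C = 37.72·exp(−0.88·1.137) = 37.72·0.3678 = 13.87 mg/L.

13.9 mg/L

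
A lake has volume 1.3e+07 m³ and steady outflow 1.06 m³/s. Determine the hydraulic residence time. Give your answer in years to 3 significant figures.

0.389 yr

Q = 1.06 m³/s × 3.156e+07 s/yr = 3.345e+07 m³/yr.
Hydraulic residence time τ = V/Q = 1.3e+07/3.345e+07 = 0.3886 yr.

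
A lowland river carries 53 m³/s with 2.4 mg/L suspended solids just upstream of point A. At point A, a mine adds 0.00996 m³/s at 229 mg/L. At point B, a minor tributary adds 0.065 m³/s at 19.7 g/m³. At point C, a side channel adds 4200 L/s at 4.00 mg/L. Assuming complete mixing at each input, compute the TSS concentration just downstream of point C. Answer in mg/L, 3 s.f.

2.58 mg/L

After input A: C = (53·2.4 + 0.00996·229) / 53.01 = 2.443 mg/L.
After input B: C = (53.01·2.443 + 0.065·19.7) / 53.07 = 2.464 mg/L.
4200 L/s = 4.2 m³/s.
After input C: C = (53.07·2.464 + 4.2·4) / 57.27 = 2.576 mg/L.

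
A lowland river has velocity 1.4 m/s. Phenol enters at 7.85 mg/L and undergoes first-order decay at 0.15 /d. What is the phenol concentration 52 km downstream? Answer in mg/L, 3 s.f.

Travel time t = 52 km / 1.4 m/s = 5.2e+04/1.4 = 3.714e+04 s = 0.4299 d.
First-order decay: C = 7.85·exp(−0.15·0.4299) = 7.85·0.9376 = 7.36 mg/L.

7.36 mg/L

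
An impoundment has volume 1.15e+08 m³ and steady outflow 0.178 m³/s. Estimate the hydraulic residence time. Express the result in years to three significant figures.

Q = 0.178 m³/s × 3.156e+07 s/yr = 5.617e+06 m³/yr.
Hydraulic residence time τ = V/Q = 1.15e+08/5.617e+06 = 20.47 yr.

20.5 yr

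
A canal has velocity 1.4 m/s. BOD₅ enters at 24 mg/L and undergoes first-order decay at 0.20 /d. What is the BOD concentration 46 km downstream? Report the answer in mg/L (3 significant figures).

Travel time t = 46 km / 1.4 m/s = 4.6e+04/1.4 = 3.286e+04 s = 0.3803 d.
First-order decay: C = 24·exp(−0.20·0.3803) = 24·0.9268 = 22.24 mg/L.

22.2 mg/L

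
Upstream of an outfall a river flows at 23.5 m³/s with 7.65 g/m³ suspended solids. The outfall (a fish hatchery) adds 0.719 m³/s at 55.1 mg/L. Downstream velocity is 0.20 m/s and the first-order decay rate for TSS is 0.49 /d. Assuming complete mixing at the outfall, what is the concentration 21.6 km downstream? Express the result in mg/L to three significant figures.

After complete mixing, C₀ = (0.719·55.1 + 23.5·7.65) / 24.22 = 9.059 mg/L.
Travel time t = 2.16e+04 m / 0.20 m/s = 1.08e+05 s = 1.25 d.
C = 9.059·exp(−0.49·1.25) = 9.059·0.542 = 4.91 mg/L.

4.91 mg/L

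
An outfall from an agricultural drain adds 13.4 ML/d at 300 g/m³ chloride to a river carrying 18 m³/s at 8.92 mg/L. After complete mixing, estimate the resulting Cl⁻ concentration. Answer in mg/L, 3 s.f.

13.4 ML/d = 0.1551 m³/s.
Flow-weighted mixing gives C = (0.1551·300 + 18·8.92) / (0.1551 + 18) = 207.1/18.16 = 11.41 mg/L.

11.4 mg/L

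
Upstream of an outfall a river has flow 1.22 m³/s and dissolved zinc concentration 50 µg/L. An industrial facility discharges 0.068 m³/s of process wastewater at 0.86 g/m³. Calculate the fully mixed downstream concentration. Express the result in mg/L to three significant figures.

50 µg/L = 0.05 mg/L.
Conservation of mass across the mixing zone: C = (0.068·0.86 + 1.22·0.05) / (0.068 + 1.22) = 0.1195/1.288 = 0.09276 mg/L.

0.0928 mg/L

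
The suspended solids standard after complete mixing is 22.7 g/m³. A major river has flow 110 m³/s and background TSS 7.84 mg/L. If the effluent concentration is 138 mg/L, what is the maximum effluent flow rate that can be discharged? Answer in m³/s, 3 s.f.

Mass balance at complete mixing: C_std·(Q_w + Q_r) = Q_w·C_e + Q_r·C_b.
Rearranging, Q_w = Q_r·(C_std − C_b)/(C_e − C_std) = 110·(22.7 − 7.84) / (138 − 22.7) = 14.18 m³/s.

14.2 m³/s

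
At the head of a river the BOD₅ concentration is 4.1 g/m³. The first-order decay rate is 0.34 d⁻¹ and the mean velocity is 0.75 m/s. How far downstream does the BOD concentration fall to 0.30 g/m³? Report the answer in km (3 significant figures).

From C = C₀·e^(−kt), t = ln(C₀/C)/k = ln(4.1/0.30)/0.34 = 2.615/0.34 = 7.691 d.
Distance = v·t = 0.75 m/s × 6.645e+05 s = 4.984e+05 m = 498.4 km.

498 km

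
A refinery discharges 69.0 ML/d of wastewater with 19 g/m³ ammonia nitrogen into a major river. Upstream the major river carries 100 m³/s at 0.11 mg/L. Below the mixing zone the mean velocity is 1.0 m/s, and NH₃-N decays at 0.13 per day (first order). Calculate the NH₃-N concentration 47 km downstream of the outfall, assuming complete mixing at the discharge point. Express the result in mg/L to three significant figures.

69.0 ML/d = 0.7986 m³/s.
After complete mixing, C₀ = (0.7986·19 + 100·0.11) / 100.8 = 0.2597 mg/L.
Travel time t = 4.7e+04 m / 1.0 m/s = 4.7e+04 s = 0.544 d.
C = 0.2597·exp(−0.13·0.544) = 0.2597·0.9317 = 0.2419 mg/L.

0.242 mg/L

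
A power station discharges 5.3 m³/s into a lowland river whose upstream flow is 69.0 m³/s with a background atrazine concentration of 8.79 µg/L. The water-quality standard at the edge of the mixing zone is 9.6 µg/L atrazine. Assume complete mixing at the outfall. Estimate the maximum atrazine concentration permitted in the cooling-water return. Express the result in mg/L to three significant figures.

0.0201 mg/L

8.79 µg/L = 0.00879 mg/L.
9.6 µg/L = 0.0096 mg/L.
Mass balance: 0.0096·74.3 = 5.3·Cₑ + 69·0.00879.
Cₑ = (0.7133 − 0.6065) / 5.3 = 0.02015 mg/L.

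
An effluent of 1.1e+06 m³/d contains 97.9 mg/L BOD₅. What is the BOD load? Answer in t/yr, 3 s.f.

39300 t/yr

1.1e+06 m³/d = 12.73 m³/s.
Mass flux = Q·C = 12.73 m³/s × 97.9 g/m³ = 1246 g/s.
= 1246 g/s × 31.56 = 3.933e+04 t/yr.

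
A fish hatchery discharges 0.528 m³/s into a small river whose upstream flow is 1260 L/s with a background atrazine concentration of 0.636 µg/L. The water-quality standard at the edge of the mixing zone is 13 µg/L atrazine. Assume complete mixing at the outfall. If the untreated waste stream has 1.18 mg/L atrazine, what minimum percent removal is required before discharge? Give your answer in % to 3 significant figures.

96.4 %

1260 L/s = 1.26 m³/s.
0.636 µg/L = 0.000636 mg/L.
13 µg/L = 0.013 mg/L.
Mass balance: 0.013·1.788 = 0.528·Cₑ + 1.26·0.000636.
Cₑ = (0.02324 − 0.0008014) / 0.528 = 0.0425 mg/L.
Required removal = 1 − 0.0425/1.18 = 96.4 %.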